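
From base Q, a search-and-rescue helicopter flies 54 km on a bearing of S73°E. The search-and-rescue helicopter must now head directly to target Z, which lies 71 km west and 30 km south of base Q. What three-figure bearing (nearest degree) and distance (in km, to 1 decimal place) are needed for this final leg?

Leg 1 (S73°E, 54 km): east 54 sin 107° = 51.64, north 54 cos 107° = -15.79
Current position: (51.64, -15.79). Target: (-71, -30). Remaining: Δeast = -122.64, Δnorth = -14.21.
Bearing = atan2(-122.64, -14.21) mod 360° = 263.39°; distance = √((-122.64)² + (-14.21)²) = 123.461 km.

263°, 123.5 km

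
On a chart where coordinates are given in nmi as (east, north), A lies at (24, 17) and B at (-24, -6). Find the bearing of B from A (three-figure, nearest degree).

244°

Δeast = -24 − 24 = -48.00; Δnorth = -6 − 17 = -23.00.
Bearing = atan2(Δeast, Δnorth) mod 360° = 244.40° ≈ 244°.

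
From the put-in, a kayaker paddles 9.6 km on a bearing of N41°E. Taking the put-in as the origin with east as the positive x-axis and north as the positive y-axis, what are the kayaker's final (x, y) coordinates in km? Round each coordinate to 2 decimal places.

(6.30, 7.25)

Leg 1 (N41°E, 9.6 km): east 9.6 sin 41° = 6.30, north 9.6 cos 41° = 7.25
Summing: 6.30 km east, 7.25 km north → (6.30, 7.25).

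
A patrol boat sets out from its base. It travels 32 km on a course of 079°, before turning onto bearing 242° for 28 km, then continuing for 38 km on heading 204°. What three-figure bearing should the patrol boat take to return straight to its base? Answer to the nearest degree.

Leg 1 (079°, 32 km): east 32 sin 79° = 31.41, north 32 cos 79° = 6.11
Leg 2 (242°, 28 km): east 28 sin 242° = -24.72, north 28 cos 242° = -13.15
Leg 3 (204°, 38 km): east 38 sin 204° = -15.46, north 38 cos 204° = -34.71
Net displacement: -8.77 east, -41.75 north. Direction back to start is (8.77, 41.75): bearing = atan2(8.77, 41.75) mod 360° = 11.86° ≈ 012°.

012°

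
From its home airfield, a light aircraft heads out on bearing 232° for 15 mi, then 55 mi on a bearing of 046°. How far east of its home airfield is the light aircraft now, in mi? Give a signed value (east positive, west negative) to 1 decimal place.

27.7 mi

Leg 1 (232°, 15 mi): east 15 sin 232° = -11.82, north 15 cos 232° = -9.23
Leg 2 (046°, 55 mi): east 55 sin 46° = 39.56, north 55 cos 46° = 38.21
Net east component: 27.74 mi.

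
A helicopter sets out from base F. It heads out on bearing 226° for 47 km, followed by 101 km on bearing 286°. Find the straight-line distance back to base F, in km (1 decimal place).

Leg 1 (226°, 47 km): east 47 sin 226° = -33.81, north 47 cos 226° = -32.65
Leg 2 (286°, 101 km): east 101 sin 286° = -97.09, north 101 cos 286° = 27.84
Net: -130.90 east, -4.81 north. Distance = √((-130.90)² + (-4.81)²) = 130.985 km.

131.0 km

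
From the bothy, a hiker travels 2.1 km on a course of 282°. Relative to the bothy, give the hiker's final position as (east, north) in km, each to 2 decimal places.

(-2.05, 0.44)

Leg 1 (282°, 2.1 km): east 2.1 sin 282° = -2.05, north 2.1 cos 282° = 0.44
Summing: -2.05 km east, 0.44 km north → (-2.05, 0.44).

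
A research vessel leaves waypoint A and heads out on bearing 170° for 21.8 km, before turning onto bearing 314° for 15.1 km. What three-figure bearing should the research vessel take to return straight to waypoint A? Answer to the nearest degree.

033°

Leg 1 (170°, 21.8 km): east 21.8 sin 170° = 3.79, north 21.8 cos 170° = -21.47
Leg 2 (314°, 15.1 km): east 15.1 sin 314° = -10.86, north 15.1 cos 314° = 10.49
Net displacement: -7.08 east, -10.98 north. Direction back to start is (7.08, 10.98): bearing = atan2(7.08, 10.98) mod 360° = 32.80° ≈ 033°.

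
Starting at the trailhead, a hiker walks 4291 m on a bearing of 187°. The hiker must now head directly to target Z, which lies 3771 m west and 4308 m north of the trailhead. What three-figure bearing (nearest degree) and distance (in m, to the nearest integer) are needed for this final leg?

339°, 9162 m

Leg 1 (187°, 4291 m): east 4291 sin 187° = -522.94, north 4291 cos 187° = -4259.02
Current position: (-522.94, -4259.02). Target: (-3771, 4308). Remaining: Δeast = -3248.06, Δnorth = 8567.02.
Bearing = atan2(-3248.06, 8567.02) mod 360° = 339.24°; distance = √((-3248.06)² + (8567.02)²) = 9162.076 m.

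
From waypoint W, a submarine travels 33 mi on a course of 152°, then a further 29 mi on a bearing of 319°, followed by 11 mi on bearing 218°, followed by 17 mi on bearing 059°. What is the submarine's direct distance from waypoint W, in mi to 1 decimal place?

Leg 1 (152°, 33 mi): east 33 sin 152° = 15.49, north 33 cos 152° = -29.14
Leg 2 (319°, 29 mi): east 29 sin 319° = -19.03, north 29 cos 319° = 21.89
Leg 3 (218°, 11 mi): east 11 sin 218° = -6.77, north 11 cos 218° = -8.67
Leg 4 (059°, 17 mi): east 17 sin 59° = 14.57, north 17 cos 59° = 8.76
Net: 4.27 east, -7.16 north. Distance = √((4.27)² + (-7.16)²) = 8.337 mi.

8.3 mi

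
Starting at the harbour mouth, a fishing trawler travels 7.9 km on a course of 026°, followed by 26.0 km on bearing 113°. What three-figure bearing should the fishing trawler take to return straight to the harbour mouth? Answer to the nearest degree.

276°

Leg 1 (026°, 7.9 km): east 7.9 sin 26° = 3.46, north 7.9 cos 26° = 7.10
Leg 2 (113°, 26.0 km): east 26.0 sin 113° = 23.93, north 26.0 cos 113° = -10.16
Net displacement: 27.40 east, -3.06 north. Direction back to start is (-27.40, 3.06): bearing = atan2(-27.40, 3.06) mod 360° = 276.37° ≈ 276°.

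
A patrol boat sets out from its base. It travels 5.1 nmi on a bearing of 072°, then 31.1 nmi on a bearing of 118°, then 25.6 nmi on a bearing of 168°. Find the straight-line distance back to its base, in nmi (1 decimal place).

Leg 1 (072°, 5.1 nmi): east 5.1 sin 72° = 4.85, north 5.1 cos 72° = 1.58
Leg 2 (118°, 31.1 nmi): east 31.1 sin 118° = 27.46, north 31.1 cos 118° = -14.60
Leg 3 (168°, 25.6 nmi): east 25.6 sin 168° = 5.32, north 25.6 cos 168° = -25.04
Net: 37.63 east, -38.07 north. Distance = √((37.63)² + (-38.07)²) = 53.527 nmi.

53.5 nmi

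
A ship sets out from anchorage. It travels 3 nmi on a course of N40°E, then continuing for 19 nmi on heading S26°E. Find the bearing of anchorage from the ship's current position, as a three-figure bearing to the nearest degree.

325°

Leg 1 (N40°E, 3 nmi): east 3 sin 40° = 1.93, north 3 cos 40° = 2.30
Leg 2 (S26°E, 19 nmi): east 19 sin 154° = 8.33, north 19 cos 154° = -17.08
Net displacement: 10.26 east, -14.78 north. Direction back to start is (-10.26, 14.78): bearing = atan2(-10.26, 14.78) mod 360° = 325.24° ≈ 325°.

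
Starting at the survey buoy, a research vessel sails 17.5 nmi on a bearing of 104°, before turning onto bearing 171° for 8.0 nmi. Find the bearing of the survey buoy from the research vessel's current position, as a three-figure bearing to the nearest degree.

304°

Leg 1 (104°, 17.5 nmi): east 17.5 sin 104° = 16.98, north 17.5 cos 104° = -4.23
Leg 2 (171°, 8.0 nmi): east 8.0 sin 171° = 1.25, north 8.0 cos 171° = -7.90
Net displacement: 18.23 east, -12.14 north. Direction back to start is (-18.23, 12.14): bearing = atan2(-18.23, 12.14) mod 360° = 303.65° ≈ 304°.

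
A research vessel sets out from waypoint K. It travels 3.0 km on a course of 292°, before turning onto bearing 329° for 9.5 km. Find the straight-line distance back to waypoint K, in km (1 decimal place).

12.0 km

Leg 1 (292°, 3.0 km): east 3.0 sin 292° = -2.78, north 3.0 cos 292° = 1.12
Leg 2 (329°, 9.5 km): east 9.5 sin 329° = -4.89, north 9.5 cos 329° = 8.14
Net: -7.67 east, 9.27 north. Distance = √((-7.67)² + (9.27)²) = 12.032 km.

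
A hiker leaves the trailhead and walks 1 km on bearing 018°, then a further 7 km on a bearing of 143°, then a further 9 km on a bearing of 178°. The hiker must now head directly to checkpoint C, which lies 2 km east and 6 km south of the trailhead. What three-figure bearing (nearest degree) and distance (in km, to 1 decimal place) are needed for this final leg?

340°, 8.1 km

Leg 1 (018°, 1 km): east 1 sin 18° = 0.31, north 1 cos 18° = 0.95
Leg 2 (143°, 7 km): east 7 sin 143° = 4.21, north 7 cos 143° = -5.59
Leg 3 (178°, 9 km): east 9 sin 178° = 0.31, north 9 cos 178° = -8.99
Current position: (4.84, -13.63). Target: (2, -6). Remaining: Δeast = -2.84, Δnorth = 7.63.
Bearing = atan2(-2.84, 7.63) mod 360° = 339.62°; distance = √((-2.84)² + (7.63)²) = 8.144 km.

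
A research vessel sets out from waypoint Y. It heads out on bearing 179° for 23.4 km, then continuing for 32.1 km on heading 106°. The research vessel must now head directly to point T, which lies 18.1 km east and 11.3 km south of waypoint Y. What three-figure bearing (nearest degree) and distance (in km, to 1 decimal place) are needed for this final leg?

328°, 24.7 km

Leg 1 (179°, 23.4 km): east 23.4 sin 179° = 0.41, north 23.4 cos 179° = -23.40
Leg 2 (106°, 32.1 km): east 32.1 sin 106° = 30.86, north 32.1 cos 106° = -8.85
Current position: (31.26, -32.24). Target: (18.1, -11.3). Remaining: Δeast = -13.16, Δnorth = 20.94.
Bearing = atan2(-13.16, 20.94) mod 360° = 327.85°; distance = √((-13.16)² + (20.94)²) = 24.738 km.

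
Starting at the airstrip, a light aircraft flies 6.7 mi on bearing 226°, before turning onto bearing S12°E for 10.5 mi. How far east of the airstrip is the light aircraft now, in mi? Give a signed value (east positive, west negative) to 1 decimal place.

-2.6 mi

Leg 1 (226°, 6.7 mi): east 6.7 sin 226° = -4.82, north 6.7 cos 226° = -4.65
Leg 2 (S12°E, 10.5 mi): east 10.5 sin 168° = 2.18, north 10.5 cos 168° = -10.27
Net east component: -2.64 mi.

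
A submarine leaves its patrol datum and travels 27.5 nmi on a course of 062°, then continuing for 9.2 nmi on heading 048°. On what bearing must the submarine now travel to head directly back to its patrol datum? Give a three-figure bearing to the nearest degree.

Leg 1 (062°, 27.5 nmi): east 27.5 sin 62° = 24.28, north 27.5 cos 62° = 12.91
Leg 2 (048°, 9.2 nmi): east 9.2 sin 48° = 6.84, north 9.2 cos 48° = 6.16
Net displacement: 31.12 east, 19.07 north. Direction back to start is (-31.12, -19.07): bearing = atan2(-31.12, -19.07) mod 360° = 238.50° ≈ 239°.

239°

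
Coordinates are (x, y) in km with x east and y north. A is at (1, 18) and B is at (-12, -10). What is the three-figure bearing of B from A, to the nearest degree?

205°

Δeast = -12 − 1 = -13.00; Δnorth = -10 − 18 = -28.00.
Bearing = atan2(Δeast, Δnorth) mod 360° = 204.90° ≈ 205°.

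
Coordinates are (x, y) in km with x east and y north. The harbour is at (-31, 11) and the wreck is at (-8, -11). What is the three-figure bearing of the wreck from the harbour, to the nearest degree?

Δeast = -8 − -31 = 23.00; Δnorth = -11 − 11 = -22.00.
Bearing = atan2(Δeast, Δnorth) mod 360° = 133.73° ≈ 134°.

134°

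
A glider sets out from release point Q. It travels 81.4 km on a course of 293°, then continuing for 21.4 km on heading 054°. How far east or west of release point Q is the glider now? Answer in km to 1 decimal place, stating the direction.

57.6 km west

Leg 1 (293°, 81.4 km): east 81.4 sin 293° = -74.93, north 81.4 cos 293° = 31.81
Leg 2 (054°, 21.4 km): east 21.4 sin 54° = 17.31, north 21.4 cos 54° = 12.58
Net east component: -57.62 km.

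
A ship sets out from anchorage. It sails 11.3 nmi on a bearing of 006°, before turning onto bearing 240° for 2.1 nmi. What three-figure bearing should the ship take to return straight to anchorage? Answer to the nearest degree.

176°

Leg 1 (006°, 11.3 nmi): east 11.3 sin 6° = 1.18, north 11.3 cos 6° = 11.24
Leg 2 (240°, 2.1 nmi): east 2.1 sin 240° = -1.82, north 2.1 cos 240° = -1.05
Net displacement: -0.64 east, 10.19 north. Direction back to start is (0.64, -10.19): bearing = atan2(0.64, -10.19) mod 360° = 176.42° ≈ 176°.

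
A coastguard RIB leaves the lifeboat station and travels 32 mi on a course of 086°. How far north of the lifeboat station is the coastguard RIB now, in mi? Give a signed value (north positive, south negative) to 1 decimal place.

2.2 mi

Leg 1 (086°, 32 mi): east 32 sin 86° = 31.92, north 32 cos 86° = 2.23
Net north component: 2.23 mi.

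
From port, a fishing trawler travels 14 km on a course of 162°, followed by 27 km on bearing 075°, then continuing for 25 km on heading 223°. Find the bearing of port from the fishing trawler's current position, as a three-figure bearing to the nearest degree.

Leg 1 (162°, 14 km): east 14 sin 162° = 4.33, north 14 cos 162° = -13.31
Leg 2 (075°, 27 km): east 27 sin 75° = 26.08, north 27 cos 75° = 6.99
Leg 3 (223°, 25 km): east 25 sin 223° = -17.05, north 25 cos 223° = -18.28
Net displacement: 13.36 east, -24.61 north. Direction back to start is (-13.36, 24.61): bearing = atan2(-13.36, 24.61) mod 360° = 331.51° ≈ 332°.

332°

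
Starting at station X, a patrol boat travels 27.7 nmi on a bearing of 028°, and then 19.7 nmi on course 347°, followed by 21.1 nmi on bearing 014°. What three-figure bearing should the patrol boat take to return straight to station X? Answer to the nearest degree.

Leg 1 (028°, 27.7 nmi): east 27.7 sin 28° = 13.00, north 27.7 cos 28° = 24.46
Leg 2 (347°, 19.7 nmi): east 19.7 sin 347° = -4.43, north 19.7 cos 347° = 19.20
Leg 3 (014°, 21.1 nmi): east 21.1 sin 14° = 5.10, north 21.1 cos 14° = 20.47
Net displacement: 13.68 east, 64.13 north. Direction back to start is (-13.68, -64.13): bearing = atan2(-13.68, -64.13) mod 360° = 192.04° ≈ 192°.

192°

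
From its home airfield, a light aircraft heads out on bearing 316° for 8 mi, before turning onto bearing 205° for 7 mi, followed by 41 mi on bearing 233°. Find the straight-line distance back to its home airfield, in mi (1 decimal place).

Leg 1 (316°, 8 mi): east 8 sin 316° = -5.56, north 8 cos 316° = 5.75
Leg 2 (205°, 7 mi): east 7 sin 205° = -2.96, north 7 cos 205° = -6.34
Leg 3 (233°, 41 mi): east 41 sin 233° = -32.74, north 41 cos 233° = -24.67
Net: -41.26 east, -25.26 north. Distance = √((-41.26)² + (-25.26)²) = 48.380 mi.

48.4 mi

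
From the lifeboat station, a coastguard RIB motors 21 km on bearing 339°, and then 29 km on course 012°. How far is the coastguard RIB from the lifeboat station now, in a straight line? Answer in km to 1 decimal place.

48.0 km

Leg 1 (339°, 21 km): east 21 sin 339° = -7.53, north 21 cos 339° = 19.61
Leg 2 (012°, 29 km): east 29 sin 12° = 6.03, north 29 cos 12° = 28.37
Net: -1.50 east, 47.97 north. Distance = √((-1.50)² + (47.97)²) = 47.995 km.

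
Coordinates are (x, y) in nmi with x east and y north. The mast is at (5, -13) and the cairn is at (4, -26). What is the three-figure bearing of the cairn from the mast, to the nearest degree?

184°

Δeast = 4 − 5 = -1.00; Δnorth = -26 − -13 = -13.00.
Bearing = atan2(Δeast, Δnorth) mod 360° = 184.40° ≈ 184°.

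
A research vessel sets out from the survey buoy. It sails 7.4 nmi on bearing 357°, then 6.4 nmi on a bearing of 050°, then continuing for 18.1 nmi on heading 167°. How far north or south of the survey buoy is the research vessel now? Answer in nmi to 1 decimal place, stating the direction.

Leg 1 (357°, 7.4 nmi): east 7.4 sin 357° = -0.39, north 7.4 cos 357° = 7.39
Leg 2 (050°, 6.4 nmi): east 6.4 sin 50° = 4.90, north 6.4 cos 50° = 4.11
Leg 3 (167°, 18.1 nmi): east 18.1 sin 167° = 4.07, north 18.1 cos 167° = -17.64
Net north component: -6.13 nmi.

6.1 nmi south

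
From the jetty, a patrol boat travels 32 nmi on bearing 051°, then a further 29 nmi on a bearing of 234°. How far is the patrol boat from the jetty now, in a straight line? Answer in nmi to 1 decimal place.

3.4 nmi

Leg 1 (051°, 32 nmi): east 32 sin 51° = 24.87, north 32 cos 51° = 20.14
Leg 2 (234°, 29 nmi): east 29 sin 234° = -23.46, north 29 cos 234° = -17.05
Net: 1.41 east, 3.09 north. Distance = √((1.41)² + (3.09)²) = 3.398 nmi.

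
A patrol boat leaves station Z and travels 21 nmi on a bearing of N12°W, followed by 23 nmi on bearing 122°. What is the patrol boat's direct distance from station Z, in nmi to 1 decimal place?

Leg 1 (N12°W, 21 nmi): east 21 sin 348° = -4.37, north 21 cos 348° = 20.54
Leg 2 (122°, 23 nmi): east 23 sin 122° = 19.51, north 23 cos 122° = -12.19
Net: 15.14 east, 8.35 north. Distance = √((15.14)² + (8.35)²) = 17.290 nmi.

17.3 nmi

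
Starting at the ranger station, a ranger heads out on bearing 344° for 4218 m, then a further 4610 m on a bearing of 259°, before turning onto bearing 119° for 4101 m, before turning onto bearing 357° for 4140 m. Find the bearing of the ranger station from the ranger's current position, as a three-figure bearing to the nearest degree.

156°

Leg 1 (344°, 4218 m): east 4218 sin 344° = -1162.64, north 4218 cos 344° = 4054.60
Leg 2 (259°, 4610 m): east 4610 sin 259° = -4525.30, north 4610 cos 259° = -879.63
Leg 3 (119°, 4101 m): east 4101 sin 119° = 3586.82, north 4101 cos 119° = -1988.20
Leg 4 (357°, 4140 m): east 4140 sin 357° = -216.67, north 4140 cos 357° = 4134.33
Net displacement: -2317.80 east, 5321.09 north. Direction back to start is (2317.80, -5321.09): bearing = atan2(2317.80, -5321.09) mod 360° = 156.46° ≈ 156°.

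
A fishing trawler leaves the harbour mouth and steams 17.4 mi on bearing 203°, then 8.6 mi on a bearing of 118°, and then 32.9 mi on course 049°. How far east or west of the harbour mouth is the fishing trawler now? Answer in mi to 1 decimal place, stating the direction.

25.6 mi east

Leg 1 (203°, 17.4 mi): east 17.4 sin 203° = -6.80, north 17.4 cos 203° = -16.02
Leg 2 (118°, 8.6 mi): east 8.6 sin 118° = 7.59, north 8.6 cos 118° = -4.04
Leg 3 (049°, 32.9 mi): east 32.9 sin 49° = 24.83, north 32.9 cos 49° = 21.58
Net east component: 25.62 mi.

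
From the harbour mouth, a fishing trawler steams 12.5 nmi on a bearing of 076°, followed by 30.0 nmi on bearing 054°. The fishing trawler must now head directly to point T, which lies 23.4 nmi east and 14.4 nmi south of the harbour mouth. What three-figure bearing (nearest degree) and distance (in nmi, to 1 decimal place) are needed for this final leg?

200°, 37.4 nmi

Leg 1 (076°, 12.5 nmi): east 12.5 sin 76° = 12.13, north 12.5 cos 76° = 3.02
Leg 2 (054°, 30.0 nmi): east 30.0 sin 54° = 24.27, north 30.0 cos 54° = 17.63
Current position: (36.40, 20.66). Target: (23.4, -14.4). Remaining: Δeast = -13.00, Δnorth = -35.06.
Bearing = atan2(-13.00, -35.06) mod 360° = 200.34°; distance = √((-13.00)² + (-35.06)²) = 37.390 nmi.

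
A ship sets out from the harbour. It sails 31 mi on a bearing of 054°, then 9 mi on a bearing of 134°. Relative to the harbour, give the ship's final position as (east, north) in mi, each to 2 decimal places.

Leg 1 (054°, 31 mi): east 31 sin 54° = 25.08, north 31 cos 54° = 18.22
Leg 2 (134°, 9 mi): east 9 sin 134° = 6.47, north 9 cos 134° = -6.25
Summing: 31.55 mi east, 11.97 mi north → (31.55, 11.97).

(31.55, 11.97)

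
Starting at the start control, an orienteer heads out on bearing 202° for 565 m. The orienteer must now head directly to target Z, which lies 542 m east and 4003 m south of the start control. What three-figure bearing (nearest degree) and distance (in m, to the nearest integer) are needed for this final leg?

Leg 1 (202°, 565 m): east 565 sin 202° = -211.65, north 565 cos 202° = -523.86
Current position: (-211.65, -523.86). Target: (542, -4003). Remaining: Δeast = 753.65, Δnorth = -3479.14.
Bearing = atan2(753.65, -3479.14) mod 360° = 167.78°; distance = √((753.65)² + (-3479.14)²) = 3559.834 m.

168°, 3560 m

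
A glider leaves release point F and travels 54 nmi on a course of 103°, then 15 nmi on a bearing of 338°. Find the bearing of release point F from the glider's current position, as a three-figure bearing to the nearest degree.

268°

Leg 1 (103°, 54 nmi): east 54 sin 103° = 52.62, north 54 cos 103° = -12.15
Leg 2 (338°, 15 nmi): east 15 sin 338° = -5.62, north 15 cos 338° = 13.91
Net displacement: 47.00 east, 1.76 north. Direction back to start is (-47.00, -1.76): bearing = atan2(-47.00, -1.76) mod 360° = 267.85° ≈ 268°.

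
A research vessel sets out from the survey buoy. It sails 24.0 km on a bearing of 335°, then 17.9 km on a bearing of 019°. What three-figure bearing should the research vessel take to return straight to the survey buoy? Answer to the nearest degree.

174°

Leg 1 (335°, 24.0 km): east 24.0 sin 335° = -10.14, north 24.0 cos 335° = 21.75
Leg 2 (019°, 17.9 km): east 17.9 sin 19° = 5.83, north 17.9 cos 19° = 16.92
Net displacement: -4.32 east, 38.68 north. Direction back to start is (4.32, -38.68): bearing = atan2(4.32, -38.68) mod 360° = 173.63° ≈ 174°.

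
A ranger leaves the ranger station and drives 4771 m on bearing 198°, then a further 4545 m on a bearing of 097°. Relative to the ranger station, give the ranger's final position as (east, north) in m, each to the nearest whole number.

(3037, -5091)

Leg 1 (198°, 4771 m): east 4771 sin 198° = -1474.32, north 4771 cos 198° = -4537.49
Leg 2 (097°, 4545 m): east 4545 sin 97° = 4511.12, north 4545 cos 97° = -553.90
Summing: 3036.80 m east, -5091.39 m north → (3037, -5091).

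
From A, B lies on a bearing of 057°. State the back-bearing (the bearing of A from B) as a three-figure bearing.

Back-bearing = 057° + 180° = 237°.

237°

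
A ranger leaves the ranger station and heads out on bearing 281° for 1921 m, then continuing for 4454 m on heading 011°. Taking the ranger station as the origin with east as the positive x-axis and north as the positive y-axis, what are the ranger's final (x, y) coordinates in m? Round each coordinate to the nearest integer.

(-1036, 4739)

Leg 1 (281°, 1921 m): east 1921 sin 281° = -1885.71, north 1921 cos 281° = 366.54
Leg 2 (011°, 4454 m): east 4454 sin 11° = 849.86, north 4454 cos 11° = 4372.17
Summing: -1035.84 m east, 4738.71 m north → (-1036, 4739).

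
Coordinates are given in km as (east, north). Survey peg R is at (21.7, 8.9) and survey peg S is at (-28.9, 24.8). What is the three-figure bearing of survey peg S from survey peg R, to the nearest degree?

287°

Δeast = -28.9 − 21.7 = -50.60; Δnorth = 24.8 − 8.9 = 15.90.
Bearing = atan2(Δeast, Δnorth) mod 360° = 287.44° ≈ 287°.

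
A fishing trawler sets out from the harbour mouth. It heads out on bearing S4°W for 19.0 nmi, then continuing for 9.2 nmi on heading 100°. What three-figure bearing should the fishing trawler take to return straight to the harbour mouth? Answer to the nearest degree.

Leg 1 (S4°W, 19.0 nmi): east 19.0 sin 184° = -1.33, north 19.0 cos 184° = -18.95
Leg 2 (100°, 9.2 nmi): east 9.2 sin 100° = 9.06, north 9.2 cos 100° = -1.60
Net displacement: 7.73 east, -20.55 north. Direction back to start is (-7.73, 20.55): bearing = atan2(-7.73, 20.55) mod 360° = 339.38° ≈ 339°.

339°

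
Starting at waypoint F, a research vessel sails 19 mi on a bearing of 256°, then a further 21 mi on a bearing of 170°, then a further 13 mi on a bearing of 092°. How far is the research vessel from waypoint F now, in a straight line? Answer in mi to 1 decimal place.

Leg 1 (256°, 19 mi): east 19 sin 256° = -18.44, north 19 cos 256° = -4.60
Leg 2 (170°, 21 mi): east 21 sin 170° = 3.65, north 21 cos 170° = -20.68
Leg 3 (092°, 13 mi): east 13 sin 92° = 12.99, north 13 cos 92° = -0.45
Net: -1.80 east, -25.73 north. Distance = √((-1.80)² + (-25.73)²) = 25.794 mi.

25.8 mi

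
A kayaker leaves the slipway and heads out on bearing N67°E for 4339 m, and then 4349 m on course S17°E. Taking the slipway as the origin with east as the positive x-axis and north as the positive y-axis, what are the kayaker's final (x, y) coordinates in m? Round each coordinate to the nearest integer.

(5266, -2464)

Leg 1 (N67°E, 4339 m): east 4339 sin 67° = 3994.07, north 4339 cos 67° = 1695.38
Leg 2 (S17°E, 4349 m): east 4349 sin 163° = 1271.52, north 4349 cos 163° = -4158.97
Summing: 5265.60 m east, -2463.59 m north → (5266, -2464).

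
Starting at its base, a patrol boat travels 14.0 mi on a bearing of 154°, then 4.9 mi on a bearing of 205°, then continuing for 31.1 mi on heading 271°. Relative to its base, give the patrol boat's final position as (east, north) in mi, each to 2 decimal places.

Leg 1 (154°, 14.0 mi): east 14.0 sin 154° = 6.14, north 14.0 cos 154° = -12.58
Leg 2 (205°, 4.9 mi): east 4.9 sin 205° = -2.07, north 4.9 cos 205° = -4.44
Leg 3 (271°, 31.1 mi): east 31.1 sin 271° = -31.10, north 31.1 cos 271° = 0.54
Summing: -27.03 mi east, -16.48 mi north → (-27.03, -16.48).

(-27.03, -16.48)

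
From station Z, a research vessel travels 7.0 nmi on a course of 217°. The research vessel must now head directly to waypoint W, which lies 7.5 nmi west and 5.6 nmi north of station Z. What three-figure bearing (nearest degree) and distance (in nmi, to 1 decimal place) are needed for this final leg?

344°, 11.7 nmi

Leg 1 (217°, 7.0 nmi): east 7.0 sin 217° = -4.21, north 7.0 cos 217° = -5.59
Current position: (-4.21, -5.59). Target: (-7.5, 5.6). Remaining: Δeast = -3.29, Δnorth = 11.19.
Bearing = atan2(-3.29, 11.19) mod 360° = 343.63°; distance = √((-3.29)² + (11.19)²) = 11.663 nmi.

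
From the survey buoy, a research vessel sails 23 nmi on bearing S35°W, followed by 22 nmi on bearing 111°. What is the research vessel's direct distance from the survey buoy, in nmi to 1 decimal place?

Leg 1 (S35°W, 23 nmi): east 23 sin 215° = -13.19, north 23 cos 215° = -18.84
Leg 2 (111°, 22 nmi): east 22 sin 111° = 20.54, north 22 cos 111° = -7.88
Net: 7.35 east, -26.72 north. Distance = √((7.35)² + (-26.72)²) = 27.716 nmi.

27.7 nmi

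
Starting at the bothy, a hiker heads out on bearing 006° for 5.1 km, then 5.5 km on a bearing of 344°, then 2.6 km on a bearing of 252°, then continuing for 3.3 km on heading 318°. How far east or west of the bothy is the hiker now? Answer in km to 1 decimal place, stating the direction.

5.7 km west

Leg 1 (006°, 5.1 km): east 5.1 sin 6° = 0.53, north 5.1 cos 6° = 5.07
Leg 2 (344°, 5.5 km): east 5.5 sin 344° = -1.52, north 5.5 cos 344° = 5.29
Leg 3 (252°, 2.6 km): east 2.6 sin 252° = -2.47, north 2.6 cos 252° = -0.80
Leg 4 (318°, 3.3 km): east 3.3 sin 318° = -2.21, north 3.3 cos 318° = 2.45
Net east component: -5.66 km.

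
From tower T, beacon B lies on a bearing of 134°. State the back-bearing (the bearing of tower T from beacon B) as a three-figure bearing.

Back-bearing = 134° + 180° = 314°.

314°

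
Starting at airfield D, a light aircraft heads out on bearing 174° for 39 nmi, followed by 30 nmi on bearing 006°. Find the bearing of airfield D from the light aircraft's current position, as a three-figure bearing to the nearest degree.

Leg 1 (174°, 39 nmi): east 39 sin 174° = 4.08, north 39 cos 174° = -38.79
Leg 2 (006°, 30 nmi): east 30 sin 6° = 3.14, north 30 cos 6° = 29.84
Net displacement: 7.21 east, -8.95 north. Direction back to start is (-7.21, 8.95): bearing = atan2(-7.21, 8.95) mod 360° = 321.14° ≈ 321°.

321°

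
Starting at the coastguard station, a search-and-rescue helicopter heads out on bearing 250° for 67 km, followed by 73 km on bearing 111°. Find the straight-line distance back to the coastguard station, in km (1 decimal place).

49.4 km

Leg 1 (250°, 67 km): east 67 sin 250° = -62.96, north 67 cos 250° = -22.92
Leg 2 (111°, 73 km): east 73 sin 111° = 68.15, north 73 cos 111° = -26.16
Net: 5.19 east, -49.08 north. Distance = √((5.19)² + (-49.08)²) = 49.350 km.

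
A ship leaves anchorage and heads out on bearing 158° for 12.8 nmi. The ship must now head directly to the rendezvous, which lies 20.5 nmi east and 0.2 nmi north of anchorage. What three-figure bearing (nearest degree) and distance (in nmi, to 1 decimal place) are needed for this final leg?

Leg 1 (158°, 12.8 nmi): east 12.8 sin 158° = 4.79, north 12.8 cos 158° = -11.87
Current position: (4.79, -11.87). Target: (20.5, 0.2). Remaining: Δeast = 15.71, Δnorth = 12.07.
Bearing = atan2(15.71, 12.07) mod 360° = 52.46°; distance = √((15.71)² + (12.07)²) = 19.806 nmi.

052°, 19.8 nmi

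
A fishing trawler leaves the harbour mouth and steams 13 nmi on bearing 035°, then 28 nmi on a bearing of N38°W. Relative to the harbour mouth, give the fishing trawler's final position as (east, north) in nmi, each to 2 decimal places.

Leg 1 (035°, 13 nmi): east 13 sin 35° = 7.46, north 13 cos 35° = 10.65
Leg 2 (N38°W, 28 nmi): east 28 sin 322° = -17.24, north 28 cos 322° = 22.06
Summing: -9.78 nmi east, 32.71 nmi north → (-9.78, 32.71).

(-9.78, 32.71)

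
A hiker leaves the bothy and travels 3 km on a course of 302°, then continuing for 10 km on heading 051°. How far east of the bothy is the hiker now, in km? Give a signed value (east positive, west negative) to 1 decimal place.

5.2 km

Leg 1 (302°, 3 km): east 3 sin 302° = -2.54, north 3 cos 302° = 1.59
Leg 2 (051°, 10 km): east 10 sin 51° = 7.77, north 10 cos 51° = 6.29
Net east component: 5.23 km.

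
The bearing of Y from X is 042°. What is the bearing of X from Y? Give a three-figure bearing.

222°

Back-bearing = 042° + 180° = 222°.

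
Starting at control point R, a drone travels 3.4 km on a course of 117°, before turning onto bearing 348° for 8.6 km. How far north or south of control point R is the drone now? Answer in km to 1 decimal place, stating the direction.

6.9 km north

Leg 1 (117°, 3.4 km): east 3.4 sin 117° = 3.03, north 3.4 cos 117° = -1.54
Leg 2 (348°, 8.6 km): east 8.6 sin 348° = -1.79, north 8.6 cos 348° = 8.41
Net north component: 6.87 km.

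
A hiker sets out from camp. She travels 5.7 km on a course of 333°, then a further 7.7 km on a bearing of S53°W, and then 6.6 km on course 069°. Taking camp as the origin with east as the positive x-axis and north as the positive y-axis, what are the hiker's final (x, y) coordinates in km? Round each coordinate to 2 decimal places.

Leg 1 (333°, 5.7 km): east 5.7 sin 333° = -2.59, north 5.7 cos 333° = 5.08
Leg 2 (S53°W, 7.7 km): east 7.7 sin 233° = -6.15, north 7.7 cos 233° = -4.63
Leg 3 (069°, 6.6 km): east 6.6 sin 69° = 6.16, north 6.6 cos 69° = 2.37
Summing: -2.58 km east, 2.81 km north → (-2.58, 2.81).

(-2.58, 2.81)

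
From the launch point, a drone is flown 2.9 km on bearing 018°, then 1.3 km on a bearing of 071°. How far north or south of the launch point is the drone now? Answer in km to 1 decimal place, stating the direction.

Leg 1 (018°, 2.9 km): east 2.9 sin 18° = 0.90, north 2.9 cos 18° = 2.76
Leg 2 (071°, 1.3 km): east 1.3 sin 71° = 1.23, north 1.3 cos 71° = 0.42
Net north component: 3.18 km.

3.2 km north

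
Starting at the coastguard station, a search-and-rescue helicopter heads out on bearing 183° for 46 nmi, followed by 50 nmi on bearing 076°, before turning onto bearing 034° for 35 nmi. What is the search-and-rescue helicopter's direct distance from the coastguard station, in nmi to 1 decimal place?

Leg 1 (183°, 46 nmi): east 46 sin 183° = -2.41, north 46 cos 183° = -45.94
Leg 2 (076°, 50 nmi): east 50 sin 76° = 48.51, north 50 cos 76° = 12.10
Leg 3 (034°, 35 nmi): east 35 sin 34° = 19.57, north 35 cos 34° = 29.02
Net: 65.68 east, -4.82 north. Distance = √((65.68)² + (-4.82)²) = 65.856 nmi.

65.9 nmi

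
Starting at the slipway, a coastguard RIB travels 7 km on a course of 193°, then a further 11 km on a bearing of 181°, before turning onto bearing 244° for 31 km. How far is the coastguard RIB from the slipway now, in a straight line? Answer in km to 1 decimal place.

43.2 km

Leg 1 (193°, 7 km): east 7 sin 193° = -1.57, north 7 cos 193° = -6.82
Leg 2 (181°, 11 km): east 11 sin 181° = -0.19, north 11 cos 181° = -11.00
Leg 3 (244°, 31 km): east 31 sin 244° = -27.86, north 31 cos 244° = -13.59
Net: -29.63 east, -31.41 north. Distance = √((-29.63)² + (-31.41)²) = 43.178 km.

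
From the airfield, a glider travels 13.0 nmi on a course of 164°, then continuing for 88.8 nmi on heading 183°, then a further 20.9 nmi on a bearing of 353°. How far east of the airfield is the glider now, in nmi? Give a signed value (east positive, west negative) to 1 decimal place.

Leg 1 (164°, 13.0 nmi): east 13.0 sin 164° = 3.58, north 13.0 cos 164° = -12.50
Leg 2 (183°, 88.8 nmi): east 88.8 sin 183° = -4.65, north 88.8 cos 183° = -88.68
Leg 3 (353°, 20.9 nmi): east 20.9 sin 353° = -2.55, north 20.9 cos 353° = 20.74
Net east component: -3.61 nmi.

-3.6 nmi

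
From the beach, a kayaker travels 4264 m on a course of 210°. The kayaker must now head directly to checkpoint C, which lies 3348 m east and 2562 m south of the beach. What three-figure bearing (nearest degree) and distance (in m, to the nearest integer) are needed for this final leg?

078°, 5595 m

Leg 1 (210°, 4264 m): east 4264 sin 210° = -2132.00, north 4264 cos 210° = -3692.73
Current position: (-2132.00, -3692.73). Target: (3348, -2562). Remaining: Δeast = 5480.00, Δnorth = 1130.73.
Bearing = atan2(5480.00, 1130.73) mod 360° = 78.34°; distance = √((5480.00)² + (1130.73)²) = 5595.441 m.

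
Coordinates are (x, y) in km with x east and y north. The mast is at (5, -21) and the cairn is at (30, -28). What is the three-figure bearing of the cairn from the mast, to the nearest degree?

Δeast = 30 − 5 = 25.00; Δnorth = -28 − -21 = -7.00.
Bearing = atan2(Δeast, Δnorth) mod 360° = 105.64° ≈ 106°.

106°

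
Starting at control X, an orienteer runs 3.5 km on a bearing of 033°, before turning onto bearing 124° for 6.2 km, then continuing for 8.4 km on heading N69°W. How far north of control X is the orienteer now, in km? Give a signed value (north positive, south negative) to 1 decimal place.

Leg 1 (033°, 3.5 km): east 3.5 sin 33° = 1.91, north 3.5 cos 33° = 2.94
Leg 2 (124°, 6.2 km): east 6.2 sin 124° = 5.14, north 6.2 cos 124° = -3.47
Leg 3 (N69°W, 8.4 km): east 8.4 sin 291° = -7.84, north 8.4 cos 291° = 3.01
Net north component: 2.48 km.

2.5 km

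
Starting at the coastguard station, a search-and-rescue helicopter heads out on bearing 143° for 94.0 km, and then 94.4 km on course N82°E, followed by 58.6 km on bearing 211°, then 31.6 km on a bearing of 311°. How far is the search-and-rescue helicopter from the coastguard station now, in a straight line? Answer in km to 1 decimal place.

132.6 km

Leg 1 (143°, 94.0 km): east 94.0 sin 143° = 56.57, north 94.0 cos 143° = -75.07
Leg 2 (N82°E, 94.4 km): east 94.4 sin 82° = 93.48, north 94.4 cos 82° = 13.14
Leg 3 (211°, 58.6 km): east 58.6 sin 211° = -30.18, north 58.6 cos 211° = -50.23
Leg 4 (311°, 31.6 km): east 31.6 sin 311° = -23.85, north 31.6 cos 311° = 20.73
Net: 96.02 east, -91.43 north. Distance = √((96.02)² + (-91.43)²) = 132.590 km.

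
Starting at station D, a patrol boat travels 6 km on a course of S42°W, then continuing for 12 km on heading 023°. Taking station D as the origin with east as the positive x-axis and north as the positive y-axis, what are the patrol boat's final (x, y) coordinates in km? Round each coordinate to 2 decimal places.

(0.67, 6.59)

Leg 1 (S42°W, 6 km): east 6 sin 222° = -4.01, north 6 cos 222° = -4.46
Leg 2 (023°, 12 km): east 12 sin 23° = 4.69, north 12 cos 23° = 11.05
Summing: 0.67 km east, 6.59 km north → (0.67, 6.59).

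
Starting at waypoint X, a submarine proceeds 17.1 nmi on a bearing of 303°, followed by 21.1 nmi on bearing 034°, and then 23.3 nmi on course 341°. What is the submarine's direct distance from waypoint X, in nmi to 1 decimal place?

Leg 1 (303°, 17.1 nmi): east 17.1 sin 303° = -14.34, north 17.1 cos 303° = 9.31
Leg 2 (034°, 21.1 nmi): east 21.1 sin 34° = 11.80, north 21.1 cos 34° = 17.49
Leg 3 (341°, 23.3 nmi): east 23.3 sin 341° = -7.59, north 23.3 cos 341° = 22.03
Net: -10.13 east, 48.84 north. Distance = √((-10.13)² + (48.84)²) = 49.876 nmi.

49.9 nmi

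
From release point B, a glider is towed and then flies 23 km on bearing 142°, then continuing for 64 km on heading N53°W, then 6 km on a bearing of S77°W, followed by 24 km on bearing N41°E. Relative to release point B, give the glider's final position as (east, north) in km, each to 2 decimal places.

Leg 1 (142°, 23 km): east 23 sin 142° = 14.16, north 23 cos 142° = -18.12
Leg 2 (N53°W, 64 km): east 64 sin 307° = -51.11, north 64 cos 307° = 38.52
Leg 3 (S77°W, 6 km): east 6 sin 257° = -5.85, north 6 cos 257° = -1.35
Leg 4 (N41°E, 24 km): east 24 sin 41° = 15.75, north 24 cos 41° = 18.11
Summing: -27.05 km east, 37.16 km north → (-27.05, 37.16).

(-27.05, 37.16)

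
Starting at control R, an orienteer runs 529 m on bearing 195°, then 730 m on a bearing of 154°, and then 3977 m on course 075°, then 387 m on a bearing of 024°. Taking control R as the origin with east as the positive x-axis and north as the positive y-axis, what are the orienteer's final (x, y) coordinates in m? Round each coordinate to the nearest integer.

Leg 1 (195°, 529 m): east 529 sin 195° = -136.92, north 529 cos 195° = -510.97
Leg 2 (154°, 730 m): east 730 sin 154° = 320.01, north 730 cos 154° = -656.12
Leg 3 (075°, 3977 m): east 3977 sin 75° = 3841.49, north 3977 cos 75° = 1029.32
Leg 4 (024°, 387 m): east 387 sin 24° = 157.41, north 387 cos 24° = 353.54
Summing: 4181.99 m east, 215.77 m north → (4182, 216).

(4182, 216)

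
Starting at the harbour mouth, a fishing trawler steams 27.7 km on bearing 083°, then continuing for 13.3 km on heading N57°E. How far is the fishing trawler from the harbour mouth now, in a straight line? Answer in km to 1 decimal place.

Leg 1 (083°, 27.7 km): east 27.7 sin 83° = 27.49, north 27.7 cos 83° = 3.38
Leg 2 (N57°E, 13.3 km): east 13.3 sin 57° = 11.15, north 13.3 cos 57° = 7.24
Net: 38.65 east, 10.62 north. Distance = √((38.65)² + (10.62)²) = 40.080 km.

40.1 km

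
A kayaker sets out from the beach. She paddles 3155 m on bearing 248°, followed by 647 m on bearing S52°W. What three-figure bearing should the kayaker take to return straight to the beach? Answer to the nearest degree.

Leg 1 (248°, 3155 m): east 3155 sin 248° = -2925.27, north 3155 cos 248° = -1181.88
Leg 2 (S52°W, 647 m): east 647 sin 232° = -509.84, north 647 cos 232° = -398.33
Net displacement: -3435.11 east, -1580.22 north. Direction back to start is (3435.11, 1580.22): bearing = atan2(3435.11, 1580.22) mod 360° = 65.30° ≈ 065°.

065°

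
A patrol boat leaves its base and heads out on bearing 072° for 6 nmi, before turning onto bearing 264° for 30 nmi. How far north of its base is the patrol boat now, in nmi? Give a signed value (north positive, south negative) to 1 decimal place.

Leg 1 (072°, 6 nmi): east 6 sin 72° = 5.71, north 6 cos 72° = 1.85
Leg 2 (264°, 30 nmi): east 30 sin 264° = -29.84, north 30 cos 264° = -3.14
Net north component: -1.28 nmi.

-1.3 nmi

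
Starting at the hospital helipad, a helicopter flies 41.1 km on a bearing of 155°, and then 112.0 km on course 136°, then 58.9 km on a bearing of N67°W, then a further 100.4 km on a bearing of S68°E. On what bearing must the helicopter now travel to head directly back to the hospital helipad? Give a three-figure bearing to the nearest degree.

315°

Leg 1 (155°, 41.1 km): east 41.1 sin 155° = 17.37, north 41.1 cos 155° = -37.25
Leg 2 (136°, 112.0 km): east 112.0 sin 136° = 77.80, north 112.0 cos 136° = -80.57
Leg 3 (N67°W, 58.9 km): east 58.9 sin 293° = -54.22, north 58.9 cos 293° = 23.01
Leg 4 (S68°E, 100.4 km): east 100.4 sin 112° = 93.09, north 100.4 cos 112° = -37.61
Net displacement: 134.04 east, -132.41 north. Direction back to start is (-134.04, 132.41): bearing = atan2(-134.04, 132.41) mod 360° = 314.65° ≈ 315°.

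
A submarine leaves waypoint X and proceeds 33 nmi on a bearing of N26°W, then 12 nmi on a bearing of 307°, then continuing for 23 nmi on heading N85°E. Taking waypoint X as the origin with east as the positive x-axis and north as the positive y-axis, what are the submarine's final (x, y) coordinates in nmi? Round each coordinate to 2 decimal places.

Leg 1 (N26°W, 33 nmi): east 33 sin 334° = -14.47, north 33 cos 334° = 29.66
Leg 2 (307°, 12 nmi): east 12 sin 307° = -9.58, north 12 cos 307° = 7.22
Leg 3 (N85°E, 23 nmi): east 23 sin 85° = 22.91, north 23 cos 85° = 2.00
Summing: -1.14 nmi east, 38.89 nmi north → (-1.14, 38.89).

(-1.14, 38.89)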